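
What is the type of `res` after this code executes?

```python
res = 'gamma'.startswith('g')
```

str.startswith() returns bool

bool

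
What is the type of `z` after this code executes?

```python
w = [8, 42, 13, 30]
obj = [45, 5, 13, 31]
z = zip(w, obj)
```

zip() returns a zip iterator object

zip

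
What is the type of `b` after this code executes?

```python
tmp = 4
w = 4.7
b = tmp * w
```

int * float returns float (4 * 4.7 = 18.8)

float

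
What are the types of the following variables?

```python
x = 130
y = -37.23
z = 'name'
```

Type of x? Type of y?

x is int; y is float

int, float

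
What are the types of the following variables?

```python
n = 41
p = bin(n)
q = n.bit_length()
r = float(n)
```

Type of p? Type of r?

bin() returns str; float() returns float

str, float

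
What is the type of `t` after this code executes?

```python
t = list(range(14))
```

list(range(...)) returns list

list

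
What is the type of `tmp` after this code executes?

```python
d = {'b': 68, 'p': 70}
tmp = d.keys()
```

.keys() returns a dict_keys view object

dict_keys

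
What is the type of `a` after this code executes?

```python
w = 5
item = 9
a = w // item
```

int // int returns int (5 // 9 = 0)

int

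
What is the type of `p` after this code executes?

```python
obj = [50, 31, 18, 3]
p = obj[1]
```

Indexing a list of ints returns int (obj[1] = 31)

int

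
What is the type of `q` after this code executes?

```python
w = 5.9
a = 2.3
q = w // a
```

float // float returns float (floor division preserves float type)

float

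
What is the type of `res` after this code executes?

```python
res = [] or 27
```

'or' returns first truthy value (27, which is int)

int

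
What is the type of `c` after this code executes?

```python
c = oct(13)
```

oct() returns str representation

str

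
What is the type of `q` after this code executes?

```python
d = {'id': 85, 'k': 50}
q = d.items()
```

dict.items() returns a dict_items view

dict_items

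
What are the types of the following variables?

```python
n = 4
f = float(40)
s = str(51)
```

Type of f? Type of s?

f is float; s is str

float, str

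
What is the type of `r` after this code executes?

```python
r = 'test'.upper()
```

str.upper() returns str

str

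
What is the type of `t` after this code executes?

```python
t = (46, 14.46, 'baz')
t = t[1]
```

Index 1 of tuple is 14.46 which is float

float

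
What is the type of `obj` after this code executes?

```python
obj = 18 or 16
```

'or' returns the first truthy value (18, which is int)

int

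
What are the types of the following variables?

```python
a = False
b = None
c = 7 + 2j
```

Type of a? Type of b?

a is bool; b is NoneType

bool, NoneType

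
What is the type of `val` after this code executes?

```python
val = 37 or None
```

'or' returns first truthy value (37, int)

int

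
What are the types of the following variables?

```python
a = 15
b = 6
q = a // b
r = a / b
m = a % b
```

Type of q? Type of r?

int // int returns int; int / int returns float

int, float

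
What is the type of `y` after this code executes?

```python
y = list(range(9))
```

list(range(...)) returns list

list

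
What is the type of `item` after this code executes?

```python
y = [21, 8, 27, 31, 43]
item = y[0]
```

Indexing a list of ints returns int (y[0] = 21)

int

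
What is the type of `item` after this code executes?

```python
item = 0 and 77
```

'and' returns the first falsy value (0, which is int)

int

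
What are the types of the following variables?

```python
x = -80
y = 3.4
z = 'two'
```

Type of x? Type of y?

x is int; y is float

int, float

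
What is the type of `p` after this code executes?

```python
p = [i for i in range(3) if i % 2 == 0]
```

A list comprehension [...] produces a list

list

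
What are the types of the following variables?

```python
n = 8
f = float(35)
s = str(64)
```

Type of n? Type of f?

n is int; f is float

int, float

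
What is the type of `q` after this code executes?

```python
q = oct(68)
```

oct() returns str representation

str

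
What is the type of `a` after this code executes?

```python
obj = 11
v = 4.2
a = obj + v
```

int + float returns float (11 + 4.2 = 15.2)

float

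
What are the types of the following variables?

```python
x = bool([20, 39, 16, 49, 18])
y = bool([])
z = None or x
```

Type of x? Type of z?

bool() returns bool; None or <bool> returns the bool

bool, bool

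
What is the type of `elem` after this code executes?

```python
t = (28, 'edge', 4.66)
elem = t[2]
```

Index 2 of tuple is 4.66 which is float

float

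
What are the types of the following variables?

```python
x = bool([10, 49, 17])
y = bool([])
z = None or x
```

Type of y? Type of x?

bool() returns bool; bool() returns bool

bool, bool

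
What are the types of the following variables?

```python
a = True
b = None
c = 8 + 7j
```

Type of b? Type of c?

b is NoneType; c is complex

NoneType, complex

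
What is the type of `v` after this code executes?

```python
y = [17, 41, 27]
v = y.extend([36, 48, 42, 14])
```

list.extend() returns None

NoneType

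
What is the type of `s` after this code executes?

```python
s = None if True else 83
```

Ternary: condition is True, if branch (None) taken → NoneType

NoneType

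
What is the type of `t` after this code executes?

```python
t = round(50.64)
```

round() with no ndigits arg returns int

int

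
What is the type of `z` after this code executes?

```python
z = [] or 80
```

'or' returns first truthy value (80, which is int)

int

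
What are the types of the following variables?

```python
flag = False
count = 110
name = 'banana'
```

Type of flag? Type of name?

flag is bool; name is str

bool, str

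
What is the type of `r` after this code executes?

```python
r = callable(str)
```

callable() returns bool

bool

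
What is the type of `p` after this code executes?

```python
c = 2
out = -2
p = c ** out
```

int ** negative int returns float

float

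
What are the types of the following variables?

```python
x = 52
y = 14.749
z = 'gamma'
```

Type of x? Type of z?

x is int; z is str

int, str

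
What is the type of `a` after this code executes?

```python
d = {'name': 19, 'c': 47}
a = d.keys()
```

.keys() returns a dict_keys view object

dict_keys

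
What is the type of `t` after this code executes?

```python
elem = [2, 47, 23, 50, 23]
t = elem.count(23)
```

list.count() returns int

int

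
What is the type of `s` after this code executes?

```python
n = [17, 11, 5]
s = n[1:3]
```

Slicing a list always returns a list

list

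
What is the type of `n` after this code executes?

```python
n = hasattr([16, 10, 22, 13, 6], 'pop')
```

hasattr() returns bool

bool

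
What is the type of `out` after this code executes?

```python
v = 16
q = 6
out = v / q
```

int / int always returns float in Python 3 (16 / 6 = 2.66667)

float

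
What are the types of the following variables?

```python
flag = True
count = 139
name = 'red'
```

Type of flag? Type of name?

flag is bool; name is str

bool, str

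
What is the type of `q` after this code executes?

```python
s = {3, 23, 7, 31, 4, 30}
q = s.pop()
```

Popping from a set of ints returns int

int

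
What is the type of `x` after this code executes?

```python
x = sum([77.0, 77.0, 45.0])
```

sum() of floats returns float

float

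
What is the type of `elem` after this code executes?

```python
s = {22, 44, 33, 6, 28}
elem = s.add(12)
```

set.add() returns None (mutates in place)

NoneType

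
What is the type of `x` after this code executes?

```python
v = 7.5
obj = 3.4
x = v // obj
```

float // float returns float (floor division preserves float type)

float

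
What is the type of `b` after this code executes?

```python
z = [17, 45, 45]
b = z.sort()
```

list.sort() returns None (sorts in place)

NoneType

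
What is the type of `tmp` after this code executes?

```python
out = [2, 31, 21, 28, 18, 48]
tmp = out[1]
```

Indexing a list of ints returns int (out[1] = 31)

int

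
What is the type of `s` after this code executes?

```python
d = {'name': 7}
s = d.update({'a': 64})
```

dict.update() returns None

NoneType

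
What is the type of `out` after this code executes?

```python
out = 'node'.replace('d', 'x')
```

str.replace() returns str

str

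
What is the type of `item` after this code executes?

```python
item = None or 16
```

'or' with None returns the other value (16, int)

int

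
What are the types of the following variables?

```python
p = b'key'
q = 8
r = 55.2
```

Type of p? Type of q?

p is bytes; q is int

bytes, int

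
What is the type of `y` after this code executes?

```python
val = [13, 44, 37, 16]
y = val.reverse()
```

list.reverse() returns None

NoneType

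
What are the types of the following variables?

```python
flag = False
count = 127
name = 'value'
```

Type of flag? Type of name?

flag is bool; name is str

bool, str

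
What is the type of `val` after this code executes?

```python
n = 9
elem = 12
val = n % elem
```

int % int returns int (9 % 12 = 9)

int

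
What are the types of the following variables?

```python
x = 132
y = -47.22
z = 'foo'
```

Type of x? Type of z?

x is int; z is str

int, str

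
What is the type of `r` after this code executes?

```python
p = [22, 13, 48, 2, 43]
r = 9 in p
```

'in' operator returns bool

bool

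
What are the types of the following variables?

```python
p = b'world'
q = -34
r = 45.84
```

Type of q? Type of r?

q is int; r is float

int, float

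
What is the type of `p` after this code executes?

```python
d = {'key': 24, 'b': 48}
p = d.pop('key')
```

dict.pop() returns the value (int)

int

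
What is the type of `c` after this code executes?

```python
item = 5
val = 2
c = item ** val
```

int ** positive int returns int (5 ** 2 = 25)

int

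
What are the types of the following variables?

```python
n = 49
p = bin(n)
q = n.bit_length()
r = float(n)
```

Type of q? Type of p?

int.bit_length() returns int; bin() returns str

int, str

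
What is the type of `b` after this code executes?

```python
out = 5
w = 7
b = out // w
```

int // int returns int (5 // 7 = 0)

int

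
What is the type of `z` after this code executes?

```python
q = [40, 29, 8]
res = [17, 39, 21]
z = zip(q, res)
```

zip() returns a zip iterator object

zip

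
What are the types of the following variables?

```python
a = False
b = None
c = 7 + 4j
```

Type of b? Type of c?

b is NoneType; c is complex

NoneType, complex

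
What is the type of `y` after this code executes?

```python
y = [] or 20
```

'or' returns first truthy value (20, which is int)

int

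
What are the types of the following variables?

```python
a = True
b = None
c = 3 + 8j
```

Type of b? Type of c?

b is NoneType; c is complex

NoneType, complex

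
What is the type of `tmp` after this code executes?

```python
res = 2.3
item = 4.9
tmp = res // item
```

float // float returns float (floor division preserves float type)

float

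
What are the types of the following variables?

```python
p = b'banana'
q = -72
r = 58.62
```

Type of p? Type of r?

p is bytes; r is float

bytes, float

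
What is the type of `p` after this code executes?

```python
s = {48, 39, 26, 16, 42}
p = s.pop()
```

Popping from a set of ints returns int

int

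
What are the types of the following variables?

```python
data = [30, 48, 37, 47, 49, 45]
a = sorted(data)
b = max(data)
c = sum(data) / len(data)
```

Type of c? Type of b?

int / int returns float; max of ints returns int

float, int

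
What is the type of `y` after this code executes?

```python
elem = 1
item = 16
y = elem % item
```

int % int returns int (1 % 16 = 1)

int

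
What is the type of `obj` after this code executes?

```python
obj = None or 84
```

'or' with None returns the other value (84, int)

int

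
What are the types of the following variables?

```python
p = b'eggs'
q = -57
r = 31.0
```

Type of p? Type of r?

p is bytes; r is float

bytes, float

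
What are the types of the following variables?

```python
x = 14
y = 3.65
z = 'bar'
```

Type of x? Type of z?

x is int; z is str

int, str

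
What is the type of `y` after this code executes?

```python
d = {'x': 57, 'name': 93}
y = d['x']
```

Accessing dict[str, int] with key 'x' returns int value 57

int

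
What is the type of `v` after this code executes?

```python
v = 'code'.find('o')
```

str.find() returns int (index, or -1)

int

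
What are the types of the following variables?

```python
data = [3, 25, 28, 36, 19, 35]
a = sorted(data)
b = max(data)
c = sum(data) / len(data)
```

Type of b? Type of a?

max of ints returns int; sorted() returns list

int, list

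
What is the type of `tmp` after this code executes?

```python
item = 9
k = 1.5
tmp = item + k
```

int + float returns float (9 + 1.5 = 10.5)

float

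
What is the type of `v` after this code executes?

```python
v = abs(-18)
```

abs() of int returns int

int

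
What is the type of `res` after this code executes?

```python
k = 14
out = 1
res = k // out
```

int // int returns int (14 // 1 = 14)

int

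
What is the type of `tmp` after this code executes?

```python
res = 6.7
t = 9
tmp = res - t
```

float - int returns float (6.7 - 9 = -2.3)

float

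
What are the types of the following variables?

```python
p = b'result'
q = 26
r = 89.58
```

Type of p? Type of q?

p is bytes; q is int

bytes, int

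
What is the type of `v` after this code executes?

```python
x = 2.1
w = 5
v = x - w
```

float - int returns float (2.1 - 5 = -2.9)

float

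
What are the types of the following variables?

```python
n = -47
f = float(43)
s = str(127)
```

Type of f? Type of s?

f is float; s is str

float, str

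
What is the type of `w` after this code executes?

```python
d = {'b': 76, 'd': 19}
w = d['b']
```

Accessing dict[str, int] with key 'b' returns int value 76

int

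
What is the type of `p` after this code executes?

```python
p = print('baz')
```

print() returns None

NoneType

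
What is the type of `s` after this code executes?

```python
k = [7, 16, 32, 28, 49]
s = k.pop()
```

list.pop() returns the popped element (int here)

int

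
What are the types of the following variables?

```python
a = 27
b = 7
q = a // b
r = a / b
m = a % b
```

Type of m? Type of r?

int % int returns int; int / int returns float

int, float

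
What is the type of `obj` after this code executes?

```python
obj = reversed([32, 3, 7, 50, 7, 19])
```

reversed() on a list returns a list_reverseiterator

list_reverseiterator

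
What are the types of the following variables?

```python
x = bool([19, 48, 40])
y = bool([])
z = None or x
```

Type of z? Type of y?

None or <bool> returns the bool; bool() returns bool

bool, bool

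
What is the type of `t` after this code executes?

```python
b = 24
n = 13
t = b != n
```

Comparison operators return bool

bool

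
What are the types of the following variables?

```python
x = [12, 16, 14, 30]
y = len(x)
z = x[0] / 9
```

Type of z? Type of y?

int / int returns float; len() returns int

float, int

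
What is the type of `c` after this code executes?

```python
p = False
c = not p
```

'not' always returns bool

bool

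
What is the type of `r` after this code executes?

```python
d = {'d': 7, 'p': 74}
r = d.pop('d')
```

dict.pop() returns the value (int)

int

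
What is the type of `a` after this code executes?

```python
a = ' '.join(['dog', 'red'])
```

str.join() returns str

str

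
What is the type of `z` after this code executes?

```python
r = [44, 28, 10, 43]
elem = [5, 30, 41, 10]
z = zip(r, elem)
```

zip() returns a zip iterator object

zip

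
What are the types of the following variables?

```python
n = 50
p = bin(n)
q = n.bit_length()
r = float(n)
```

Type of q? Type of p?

int.bit_length() returns int; bin() returns str

int, str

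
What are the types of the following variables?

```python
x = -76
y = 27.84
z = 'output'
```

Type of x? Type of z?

x is int; z is str

int, str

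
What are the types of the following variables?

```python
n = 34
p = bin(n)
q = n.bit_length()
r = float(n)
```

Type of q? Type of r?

int.bit_length() returns int; float() returns float

int, float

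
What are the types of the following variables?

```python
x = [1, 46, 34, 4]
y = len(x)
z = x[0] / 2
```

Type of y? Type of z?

len() returns int; int / int returns float

int, float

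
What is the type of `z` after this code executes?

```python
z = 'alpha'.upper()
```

str.upper() returns str

str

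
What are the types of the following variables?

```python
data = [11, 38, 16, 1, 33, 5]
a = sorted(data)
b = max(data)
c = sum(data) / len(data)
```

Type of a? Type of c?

sorted() returns list; int / int returns float

list, float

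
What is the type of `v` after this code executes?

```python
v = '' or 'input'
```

'or' returns first truthy value ('input', which is str)

str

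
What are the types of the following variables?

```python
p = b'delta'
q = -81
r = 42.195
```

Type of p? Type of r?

p is bytes; r is float

bytes, float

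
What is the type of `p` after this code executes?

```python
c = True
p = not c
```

'not' always returns bool

bool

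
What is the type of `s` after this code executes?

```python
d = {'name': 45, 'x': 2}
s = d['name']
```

Accessing dict[str, int] with key 'name' returns int value 45

int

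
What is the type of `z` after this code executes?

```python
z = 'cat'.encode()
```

str.encode() returns bytes

bytes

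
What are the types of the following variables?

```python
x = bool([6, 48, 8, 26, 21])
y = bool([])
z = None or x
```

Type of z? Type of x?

None or <bool> returns the bool; bool() returns bool

bool, bool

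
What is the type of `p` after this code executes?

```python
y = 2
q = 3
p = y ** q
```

int ** positive int returns int (2 ** 3 = 8)

int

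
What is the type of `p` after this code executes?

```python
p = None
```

None has type NoneType

NoneType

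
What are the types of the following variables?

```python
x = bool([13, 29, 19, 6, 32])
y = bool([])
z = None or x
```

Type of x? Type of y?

bool() returns bool; bool() returns bool

bool, bool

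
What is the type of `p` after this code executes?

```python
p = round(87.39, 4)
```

round() with ndigits arg returns float

float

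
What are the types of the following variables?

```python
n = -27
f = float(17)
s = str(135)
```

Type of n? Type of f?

n is int; f is float

int, float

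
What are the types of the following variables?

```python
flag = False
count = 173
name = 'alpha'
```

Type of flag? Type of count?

flag is bool; count is int

bool, int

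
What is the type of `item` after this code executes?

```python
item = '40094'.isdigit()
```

str.isdigit() returns bool

bool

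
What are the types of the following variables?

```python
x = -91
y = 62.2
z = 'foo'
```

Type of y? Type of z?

y is float; z is str

float, str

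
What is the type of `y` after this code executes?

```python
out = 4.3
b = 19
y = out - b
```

float - int returns float (4.3 - 19 = -14.7)

float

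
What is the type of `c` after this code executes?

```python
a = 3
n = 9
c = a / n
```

int / int always returns float in Python 3 (3 / 9 = 0.333333)

float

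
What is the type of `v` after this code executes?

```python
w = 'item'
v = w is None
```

'is' comparison returns bool

bool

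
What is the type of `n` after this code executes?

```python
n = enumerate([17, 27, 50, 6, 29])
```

enumerate() returns an enumerate iterator object

enumerate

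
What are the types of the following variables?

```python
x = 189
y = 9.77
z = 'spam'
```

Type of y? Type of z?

y is float; z is str

float, str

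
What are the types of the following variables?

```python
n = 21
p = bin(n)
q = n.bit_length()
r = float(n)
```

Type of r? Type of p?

float() returns float; bin() returns str

float, str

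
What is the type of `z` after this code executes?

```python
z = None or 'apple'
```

'or' with None returns the other value ('apple', str)

str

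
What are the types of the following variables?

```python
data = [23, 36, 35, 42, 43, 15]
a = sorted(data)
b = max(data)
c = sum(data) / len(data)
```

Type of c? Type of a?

int / int returns float; sorted() returns list

float, list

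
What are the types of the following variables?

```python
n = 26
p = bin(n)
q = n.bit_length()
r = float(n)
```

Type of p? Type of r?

bin() returns str; float() returns float

str, float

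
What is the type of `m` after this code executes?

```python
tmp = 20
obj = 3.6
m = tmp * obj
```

int * float returns float (20 * 3.6 = 72.0)

float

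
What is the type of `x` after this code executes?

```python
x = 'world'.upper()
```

str.upper() returns str

str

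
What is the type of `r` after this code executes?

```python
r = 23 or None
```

'or' returns first truthy value (23, int)

int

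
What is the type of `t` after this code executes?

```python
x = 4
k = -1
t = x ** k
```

int ** negative int returns float

float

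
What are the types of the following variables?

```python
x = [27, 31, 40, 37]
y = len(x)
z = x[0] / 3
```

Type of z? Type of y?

int / int returns float; len() returns int

float, int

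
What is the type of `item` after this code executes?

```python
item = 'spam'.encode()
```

str.encode() returns bytes

bytes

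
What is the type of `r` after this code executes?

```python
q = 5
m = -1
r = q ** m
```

int ** negative int returns float

float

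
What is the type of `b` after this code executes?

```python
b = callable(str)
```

callable() returns bool

bool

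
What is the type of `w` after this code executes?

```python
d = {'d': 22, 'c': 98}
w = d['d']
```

Accessing dict[str, int] with key 'd' returns int value 22

int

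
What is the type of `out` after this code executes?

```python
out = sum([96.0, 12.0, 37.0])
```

sum() of floats returns float

float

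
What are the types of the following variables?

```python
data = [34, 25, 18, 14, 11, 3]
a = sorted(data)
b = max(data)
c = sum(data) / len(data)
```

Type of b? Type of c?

max of ints returns int; int / int returns float

int, float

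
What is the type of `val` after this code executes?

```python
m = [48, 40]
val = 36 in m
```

'in' operator returns bool

bool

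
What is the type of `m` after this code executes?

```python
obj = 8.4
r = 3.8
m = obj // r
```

float // float returns float (floor division preserves float type)

float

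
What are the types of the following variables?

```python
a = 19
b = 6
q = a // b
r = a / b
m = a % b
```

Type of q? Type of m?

int // int returns int; int % int returns int

int, int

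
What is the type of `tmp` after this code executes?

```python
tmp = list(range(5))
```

list(range(...)) returns list

list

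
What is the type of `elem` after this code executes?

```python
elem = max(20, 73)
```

max() of ints returns int

int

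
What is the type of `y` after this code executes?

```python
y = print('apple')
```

print() returns None

NoneType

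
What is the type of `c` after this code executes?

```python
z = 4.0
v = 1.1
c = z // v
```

float // float returns float (floor division preserves float type)

float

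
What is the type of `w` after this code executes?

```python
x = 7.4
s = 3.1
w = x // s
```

float // float returns float (floor division preserves float type)

float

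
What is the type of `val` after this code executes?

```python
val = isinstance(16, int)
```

isinstance() returns bool

bool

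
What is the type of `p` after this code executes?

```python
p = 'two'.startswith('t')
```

str.startswith() returns bool

bool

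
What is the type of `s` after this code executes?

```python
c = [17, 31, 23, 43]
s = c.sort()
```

list.sort() returns None (sorts in place)

NoneType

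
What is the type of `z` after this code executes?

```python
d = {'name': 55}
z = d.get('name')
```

dict.get() returns the value (int) when key is found

int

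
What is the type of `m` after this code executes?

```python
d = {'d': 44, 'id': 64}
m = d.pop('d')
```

dict.pop() returns the value (int)

int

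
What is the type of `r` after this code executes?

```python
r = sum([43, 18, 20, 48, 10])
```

sum() of ints returns int

int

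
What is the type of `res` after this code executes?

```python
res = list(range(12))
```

list(range(...)) returns list

list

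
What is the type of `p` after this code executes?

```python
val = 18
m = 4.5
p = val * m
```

int * float returns float (18 * 4.5 = 81.0)

float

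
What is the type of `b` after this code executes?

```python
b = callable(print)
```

callable() returns bool

bool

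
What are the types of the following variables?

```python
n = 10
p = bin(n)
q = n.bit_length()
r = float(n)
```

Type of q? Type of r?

int.bit_length() returns int; float() returns float

int, float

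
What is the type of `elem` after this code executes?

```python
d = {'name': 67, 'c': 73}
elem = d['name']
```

Accessing dict[str, int] with key 'name' returns int value 67

int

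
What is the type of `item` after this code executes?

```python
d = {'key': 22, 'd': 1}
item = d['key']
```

Accessing dict[str, int] with key 'key' returns int value 22

int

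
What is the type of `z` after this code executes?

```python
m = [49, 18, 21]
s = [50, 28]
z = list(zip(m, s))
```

list(zip(...)) returns a list of tuples

list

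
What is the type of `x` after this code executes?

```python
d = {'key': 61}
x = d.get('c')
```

dict.get() returns None when key 'c' is not found and no default given

NoneType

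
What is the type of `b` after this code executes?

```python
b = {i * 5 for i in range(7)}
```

A set comprehension {expr for x in iterable} produces a set

set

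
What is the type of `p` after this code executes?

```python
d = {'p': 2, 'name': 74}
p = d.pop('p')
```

dict.pop() returns the value (int)

int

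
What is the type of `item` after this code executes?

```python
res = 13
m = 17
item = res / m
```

int / int always returns float in Python 3 (13 / 17 = 0.764706)

float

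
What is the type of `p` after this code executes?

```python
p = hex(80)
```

hex() returns str representation

str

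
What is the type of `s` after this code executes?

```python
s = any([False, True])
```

any() returns bool

bool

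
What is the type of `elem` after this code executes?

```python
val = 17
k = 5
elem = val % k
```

int % int returns int (17 % 5 = 2)

int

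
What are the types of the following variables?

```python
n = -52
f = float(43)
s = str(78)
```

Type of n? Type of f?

n is int; f is float

int, float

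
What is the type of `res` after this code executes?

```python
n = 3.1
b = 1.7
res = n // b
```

float // float returns float (floor division preserves float type)

float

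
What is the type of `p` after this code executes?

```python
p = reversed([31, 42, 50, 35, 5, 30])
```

reversed() on a list returns a list_reverseiterator

list_reverseiterator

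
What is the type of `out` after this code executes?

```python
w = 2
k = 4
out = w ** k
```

int ** positive int returns int (2 ** 4 = 16)

int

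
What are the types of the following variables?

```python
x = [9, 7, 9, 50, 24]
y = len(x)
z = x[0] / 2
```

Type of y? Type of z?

len() returns int; int / int returns float

int, float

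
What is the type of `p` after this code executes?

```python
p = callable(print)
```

callable() returns bool

bool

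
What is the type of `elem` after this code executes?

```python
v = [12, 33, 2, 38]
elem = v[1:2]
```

Slicing a list always returns a list

list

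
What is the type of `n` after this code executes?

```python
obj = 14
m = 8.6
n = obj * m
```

int * float returns float (14 * 8.6 = 120.4)

float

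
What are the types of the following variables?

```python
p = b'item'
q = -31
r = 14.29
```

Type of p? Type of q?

p is bytes; q is int

bytes, int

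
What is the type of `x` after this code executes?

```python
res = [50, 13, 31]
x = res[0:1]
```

Slicing a list always returns a list

list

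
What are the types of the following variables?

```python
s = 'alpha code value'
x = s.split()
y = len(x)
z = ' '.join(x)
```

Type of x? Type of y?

str.split() returns list; len() returns int

list, int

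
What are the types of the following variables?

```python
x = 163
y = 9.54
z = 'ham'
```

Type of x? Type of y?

x is int; y is float

int, float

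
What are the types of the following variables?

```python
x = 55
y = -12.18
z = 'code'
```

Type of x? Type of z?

x is int; z is str

int, str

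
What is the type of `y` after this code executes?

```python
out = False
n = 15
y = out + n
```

bool + int returns int (False is 0, so 0 + 15 = 15)

int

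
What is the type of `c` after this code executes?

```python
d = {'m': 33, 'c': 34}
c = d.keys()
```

.keys() returns a dict_keys view object

dict_keys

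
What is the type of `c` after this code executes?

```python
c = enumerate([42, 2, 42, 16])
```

enumerate() returns an enumerate iterator object

enumerate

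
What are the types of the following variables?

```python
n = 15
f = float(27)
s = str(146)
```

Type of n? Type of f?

n is int; f is float

int, float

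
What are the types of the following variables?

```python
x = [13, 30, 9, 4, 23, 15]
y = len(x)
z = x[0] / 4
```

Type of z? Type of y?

int / int returns float; len() returns int

float, int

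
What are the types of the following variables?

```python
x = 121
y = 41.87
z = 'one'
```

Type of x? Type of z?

x is int; z is str

int, str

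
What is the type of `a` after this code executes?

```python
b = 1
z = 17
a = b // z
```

int // int returns int (1 // 17 = 0)

int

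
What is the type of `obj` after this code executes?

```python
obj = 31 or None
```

'or' returns first truthy value (31, int)

int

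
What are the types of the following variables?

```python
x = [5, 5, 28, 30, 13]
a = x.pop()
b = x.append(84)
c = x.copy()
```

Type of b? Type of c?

list.append() returns None; list.copy() returns list

NoneType, list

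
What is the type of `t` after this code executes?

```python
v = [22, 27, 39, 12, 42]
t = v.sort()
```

list.sort() returns None (sorts in place)

NoneType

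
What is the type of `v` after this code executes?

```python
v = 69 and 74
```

'and' returns the last value when all truthy (74, which is int)

int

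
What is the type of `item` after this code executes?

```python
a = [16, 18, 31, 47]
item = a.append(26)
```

list.append() returns None (mutates in place)

NoneType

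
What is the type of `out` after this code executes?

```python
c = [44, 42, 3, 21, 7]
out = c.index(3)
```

list.index() returns int

int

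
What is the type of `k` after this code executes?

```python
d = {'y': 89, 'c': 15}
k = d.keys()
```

.keys() returns a dict_keys view object

dict_keys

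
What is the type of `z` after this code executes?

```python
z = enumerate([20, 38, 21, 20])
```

enumerate() returns an enumerate iterator object

enumerate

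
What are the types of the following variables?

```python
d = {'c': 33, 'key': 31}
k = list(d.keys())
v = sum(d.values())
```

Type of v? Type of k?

sum of int values returns int; list(...) returns list

int, list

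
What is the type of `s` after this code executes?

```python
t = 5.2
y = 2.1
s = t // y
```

float // float returns float (floor division preserves float type)

float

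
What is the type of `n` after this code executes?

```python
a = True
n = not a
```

'not' always returns bool

bool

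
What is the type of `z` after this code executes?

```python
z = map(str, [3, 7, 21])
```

map() returns a map iterator object

map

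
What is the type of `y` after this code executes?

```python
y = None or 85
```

'or' with None returns the other value (85, int)

int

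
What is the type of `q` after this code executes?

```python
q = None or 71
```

'or' with None returns the other value (71, int)

int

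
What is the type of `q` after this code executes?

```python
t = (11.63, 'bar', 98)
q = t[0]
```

Index 0 of tuple is 11.63 which is float

float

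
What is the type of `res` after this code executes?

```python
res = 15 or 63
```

'or' returns the first truthy value (15, which is int)

int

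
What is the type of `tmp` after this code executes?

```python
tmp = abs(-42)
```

abs() of int returns int

int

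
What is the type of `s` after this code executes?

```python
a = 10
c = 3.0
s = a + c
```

int + float returns float (10 + 3.0 = 13.0)

float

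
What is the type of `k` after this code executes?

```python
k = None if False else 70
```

Ternary: condition is False, else branch (70) taken → int

int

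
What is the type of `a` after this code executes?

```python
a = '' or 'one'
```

'or' returns first truthy value ('one', which is str)

str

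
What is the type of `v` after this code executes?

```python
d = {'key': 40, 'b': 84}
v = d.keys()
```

.keys() returns a dict_keys view object

dict_keys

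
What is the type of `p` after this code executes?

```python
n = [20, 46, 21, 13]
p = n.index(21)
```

list.index() returns int

int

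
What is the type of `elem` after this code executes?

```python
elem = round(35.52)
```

round() with no ndigits arg returns int

int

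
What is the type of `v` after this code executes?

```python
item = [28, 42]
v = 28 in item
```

'in' operator returns bool

bool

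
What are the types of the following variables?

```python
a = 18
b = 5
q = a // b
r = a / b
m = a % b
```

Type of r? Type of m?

int / int returns float; int % int returns int

float, int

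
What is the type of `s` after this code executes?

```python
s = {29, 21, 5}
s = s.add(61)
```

set.add() returns None (mutates in place)

NoneType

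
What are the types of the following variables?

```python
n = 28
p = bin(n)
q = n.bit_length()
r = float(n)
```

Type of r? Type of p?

float() returns float; bin() returns str

float, str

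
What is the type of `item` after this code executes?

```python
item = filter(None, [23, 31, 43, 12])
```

filter() returns a filter iterator object

filter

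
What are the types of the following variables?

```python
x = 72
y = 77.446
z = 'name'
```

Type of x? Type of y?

x is int; y is float

int, float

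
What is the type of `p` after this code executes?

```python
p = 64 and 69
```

'and' returns the last value when all truthy (69, which is int)

int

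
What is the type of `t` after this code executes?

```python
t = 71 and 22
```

'and' returns the last value when all truthy (22, which is int)

int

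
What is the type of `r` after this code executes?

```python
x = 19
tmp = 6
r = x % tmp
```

int % int returns int (19 % 6 = 1)

int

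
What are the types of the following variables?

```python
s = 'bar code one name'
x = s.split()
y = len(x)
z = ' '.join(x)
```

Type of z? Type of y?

str.join() returns str; len() returns int

str, int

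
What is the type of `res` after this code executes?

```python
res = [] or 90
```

'or' returns first truthy value (90, which is int)

int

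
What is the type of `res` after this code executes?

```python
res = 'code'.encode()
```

str.encode() returns bytes

bytes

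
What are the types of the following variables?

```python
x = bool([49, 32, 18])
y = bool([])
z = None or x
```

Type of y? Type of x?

bool() returns bool; bool() returns bool

bool, bool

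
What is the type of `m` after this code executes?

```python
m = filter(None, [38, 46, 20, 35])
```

filter() returns a filter iterator object

filter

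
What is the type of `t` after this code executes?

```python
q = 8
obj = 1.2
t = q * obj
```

int * float returns float (8 * 1.2 = 9.6)

float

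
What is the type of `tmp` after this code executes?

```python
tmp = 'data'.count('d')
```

str.count() returns int

int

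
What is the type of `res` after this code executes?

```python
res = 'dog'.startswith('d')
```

str.startswith() returns bool

bool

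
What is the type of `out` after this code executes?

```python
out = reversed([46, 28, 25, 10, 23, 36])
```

reversed() on a list returns a list_reverseiterator

list_reverseiterator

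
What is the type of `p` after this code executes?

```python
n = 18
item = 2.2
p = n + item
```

int + float returns float (18 + 2.2 = 20.2)

float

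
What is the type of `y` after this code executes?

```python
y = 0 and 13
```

'and' returns the first falsy value (0, which is int)

int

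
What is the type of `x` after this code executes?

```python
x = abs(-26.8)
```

abs() of float returns float

float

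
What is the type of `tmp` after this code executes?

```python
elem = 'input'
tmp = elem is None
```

'is' comparison returns bool

bool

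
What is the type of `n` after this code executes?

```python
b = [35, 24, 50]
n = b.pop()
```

list.pop() returns the popped element (int here)

int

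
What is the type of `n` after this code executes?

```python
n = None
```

None has type NoneType

NoneType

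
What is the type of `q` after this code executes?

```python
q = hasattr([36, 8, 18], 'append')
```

hasattr() returns bool

bool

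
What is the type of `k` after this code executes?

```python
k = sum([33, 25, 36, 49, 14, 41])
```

sum() of ints returns int

int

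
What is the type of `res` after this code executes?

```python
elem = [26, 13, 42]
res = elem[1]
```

Indexing a list of ints returns int (elem[1] = 13)

int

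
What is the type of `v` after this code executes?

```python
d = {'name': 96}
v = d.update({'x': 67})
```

dict.update() returns None

NoneType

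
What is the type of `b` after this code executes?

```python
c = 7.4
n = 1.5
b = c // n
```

float // float returns float (floor division preserves float type)

float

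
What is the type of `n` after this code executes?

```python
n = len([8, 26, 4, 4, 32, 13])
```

len() always returns int

int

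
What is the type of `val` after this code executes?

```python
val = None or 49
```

'or' with None returns the other value (49, int)

int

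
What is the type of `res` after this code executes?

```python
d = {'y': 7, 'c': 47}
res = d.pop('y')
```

dict.pop() returns the value (int)

int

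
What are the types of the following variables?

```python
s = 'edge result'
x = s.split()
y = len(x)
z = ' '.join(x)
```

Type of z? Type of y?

str.join() returns str; len() returns int

str, int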